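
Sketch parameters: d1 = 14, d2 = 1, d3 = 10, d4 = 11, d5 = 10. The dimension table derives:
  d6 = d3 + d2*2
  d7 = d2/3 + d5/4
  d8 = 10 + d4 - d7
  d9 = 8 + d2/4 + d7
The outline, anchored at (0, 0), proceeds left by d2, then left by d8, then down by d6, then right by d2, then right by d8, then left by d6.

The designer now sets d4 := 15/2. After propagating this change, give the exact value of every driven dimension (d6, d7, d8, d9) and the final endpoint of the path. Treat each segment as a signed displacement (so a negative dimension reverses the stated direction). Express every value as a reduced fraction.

d6 = 12
d7 = 17/6
d8 = 44/3
d9 = 133/12
endpoint = (-12, -12)

Apply edit: d4 := 15/2
  d6 = d3 + d2*2 = 12
  d7 = d2/3 + d5/4 = 17/6
  d8 = 10 + d4 - d7 = 44/3
  d9 = 8 + d2/4 + d7 = 133/12
Walk from origin (0, 0):
  seg 1: left by d2 = 1 → (-1, 0)
  seg 2: left by d8 = 44/3 → (-47/3, 0)
  seg 3: down by d6 = 12 → (-47/3, -12)
  seg 4: right by d2 = 1 → (-44/3, -12)
  seg 5: right by d8 = 44/3 → (0, -12)
  seg 6: left by d6 = 12 → (-12, -12)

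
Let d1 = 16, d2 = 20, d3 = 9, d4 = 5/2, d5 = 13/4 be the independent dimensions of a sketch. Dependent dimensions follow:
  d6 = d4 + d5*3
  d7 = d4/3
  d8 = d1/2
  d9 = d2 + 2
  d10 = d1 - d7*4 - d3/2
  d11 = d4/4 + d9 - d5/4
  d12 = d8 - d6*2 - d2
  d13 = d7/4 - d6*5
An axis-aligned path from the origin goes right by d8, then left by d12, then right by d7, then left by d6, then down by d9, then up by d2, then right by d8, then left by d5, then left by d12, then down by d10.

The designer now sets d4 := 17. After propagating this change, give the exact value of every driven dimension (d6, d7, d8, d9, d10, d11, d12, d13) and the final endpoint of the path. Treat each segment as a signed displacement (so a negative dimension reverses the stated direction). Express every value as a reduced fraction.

Apply edit: d4 := 17
  d6 = d4 + d5*3 = 107/4
  d7 = d4/3 = 17/3
  d8 = d1/2 = 8
  d9 = d2 + 2 = 22
  d10 = d1 - d7*4 - d3/2 = -67/6
  d11 = d4/4 + d9 - d5/4 = 407/16
  d12 = d8 - d6*2 - d2 = -131/2
  d13 = d7/4 - d6*5 = -397/3
Walk from origin (0, 0):
  seg 1: right by d8 = 8 → (8, 0)
  seg 2: left by d12 = -131/2 → (147/2, 0)
  seg 3: right by d7 = 17/3 → (475/6, 0)
  seg 4: left by d6 = 107/4 → (629/12, 0)
  seg 5: down by d9 = 22 → (629/12, -22)
  seg 6: up by d2 = 20 → (629/12, -2)
  seg 7: right by d8 = 8 → (725/12, -2)
  seg 8: left by d5 = 13/4 → (343/6, -2)
  seg 9: left by d12 = -131/2 → (368/3, -2)
  seg 10: down by d10 = -67/6 → (368/3, 55/6)

d6 = 107/4
d7 = 17/3
d8 = 8
d9 = 22
d10 = -67/6
d11 = 407/16
d12 = -131/2
d13 = -397/3
endpoint = (368/3, 55/6)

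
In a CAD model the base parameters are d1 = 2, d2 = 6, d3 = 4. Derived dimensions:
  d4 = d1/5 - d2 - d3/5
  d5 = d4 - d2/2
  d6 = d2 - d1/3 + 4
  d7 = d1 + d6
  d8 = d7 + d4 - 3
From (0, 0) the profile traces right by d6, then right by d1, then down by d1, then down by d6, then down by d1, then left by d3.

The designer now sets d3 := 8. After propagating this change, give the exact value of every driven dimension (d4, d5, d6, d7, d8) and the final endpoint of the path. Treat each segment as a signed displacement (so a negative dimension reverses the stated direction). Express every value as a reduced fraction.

Apply edit: d3 := 8
  d4 = d1/5 - d2 - d3/5 = -36/5
  d5 = d4 - d2/2 = -51/5
  d6 = d2 - d1/3 + 4 = 28/3
  d7 = d1 + d6 = 34/3
  d8 = d7 + d4 - 3 = 17/15
Walk from origin (0, 0):
  seg 1: right by d6 = 28/3 → (28/3, 0)
  seg 2: right by d1 = 2 → (34/3, 0)
  seg 3: down by d1 = 2 → (34/3, -2)
  seg 4: down by d6 = 28/3 → (34/3, -34/3)
  seg 5: down by d1 = 2 → (34/3, -40/3)
  seg 6: left by d3 = 8 → (10/3, -40/3)

d4 = -36/5
d5 = -51/5
d6 = 28/3
d7 = 34/3
d8 = 17/15
endpoint = (10/3, -40/3)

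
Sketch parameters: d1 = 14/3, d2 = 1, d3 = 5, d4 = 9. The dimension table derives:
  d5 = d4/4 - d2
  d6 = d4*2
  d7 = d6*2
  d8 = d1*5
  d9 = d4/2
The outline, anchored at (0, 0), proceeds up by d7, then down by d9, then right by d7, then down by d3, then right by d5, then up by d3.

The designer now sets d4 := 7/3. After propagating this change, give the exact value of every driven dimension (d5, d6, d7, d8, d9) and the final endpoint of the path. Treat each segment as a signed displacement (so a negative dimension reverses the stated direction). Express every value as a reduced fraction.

d5 = -5/12
d6 = 14/3
d7 = 28/3
d8 = 70/3
d9 = 7/6
endpoint = (107/12, 49/6)

Apply edit: d4 := 7/3
  d5 = d4/4 - d2 = -5/12
  d6 = d4*2 = 14/3
  d7 = d6*2 = 28/3
  d8 = d1*5 = 70/3
  d9 = d4/2 = 7/6
Walk from origin (0, 0):
  seg 1: up by d7 = 28/3 → (0, 28/3)
  seg 2: down by d9 = 7/6 → (0, 49/6)
  seg 3: right by d7 = 28/3 → (28/3, 49/6)
  seg 4: down by d3 = 5 → (28/3, 19/6)
  seg 5: right by d5 = -5/12 → (107/12, 19/6)
  seg 6: up by d3 = 5 → (107/12, 49/6)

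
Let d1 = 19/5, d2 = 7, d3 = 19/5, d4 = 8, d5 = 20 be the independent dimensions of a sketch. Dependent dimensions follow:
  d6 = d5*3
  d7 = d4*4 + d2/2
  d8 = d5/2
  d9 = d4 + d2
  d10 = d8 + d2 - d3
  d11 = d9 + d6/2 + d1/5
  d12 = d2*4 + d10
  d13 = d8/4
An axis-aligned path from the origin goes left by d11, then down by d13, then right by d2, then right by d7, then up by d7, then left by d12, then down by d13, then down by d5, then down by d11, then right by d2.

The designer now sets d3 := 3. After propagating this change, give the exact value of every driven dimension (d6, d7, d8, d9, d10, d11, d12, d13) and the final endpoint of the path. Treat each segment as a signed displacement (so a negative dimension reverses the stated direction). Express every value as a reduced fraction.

Apply edit: d3 := 3
  d6 = d5*3 = 60
  d7 = d4*4 + d2/2 = 71/2
  d8 = d5/2 = 10
  d9 = d4 + d2 = 15
  d10 = d8 + d2 - d3 = 14
  d11 = d9 + d6/2 + d1/5 = 1144/25
  d12 = d2*4 + d10 = 42
  d13 = d8/4 = 5/2
Walk from origin (0, 0):
  seg 1: left by d11 = 1144/25 → (-1144/25, 0)
  seg 2: down by d13 = 5/2 → (-1144/25, -5/2)
  seg 3: right by d2 = 7 → (-969/25, -5/2)
  seg 4: right by d7 = 71/2 → (-163/50, -5/2)
  seg 5: up by d7 = 71/2 → (-163/50, 33)
  seg 6: left by d12 = 42 → (-2263/50, 33)
  seg 7: down by d13 = 5/2 → (-2263/50, 61/2)
  seg 8: down by d5 = 20 → (-2263/50, 21/2)
  seg 9: down by d11 = 1144/25 → (-2263/50, -1763/50)
  seg 10: right by d2 = 7 → (-1913/50, -1763/50)

d6 = 60
d7 = 71/2
d8 = 10
d9 = 15
d10 = 14
d11 = 1144/25
d12 = 42
d13 = 5/2
endpoint = (-1913/50, -1763/50)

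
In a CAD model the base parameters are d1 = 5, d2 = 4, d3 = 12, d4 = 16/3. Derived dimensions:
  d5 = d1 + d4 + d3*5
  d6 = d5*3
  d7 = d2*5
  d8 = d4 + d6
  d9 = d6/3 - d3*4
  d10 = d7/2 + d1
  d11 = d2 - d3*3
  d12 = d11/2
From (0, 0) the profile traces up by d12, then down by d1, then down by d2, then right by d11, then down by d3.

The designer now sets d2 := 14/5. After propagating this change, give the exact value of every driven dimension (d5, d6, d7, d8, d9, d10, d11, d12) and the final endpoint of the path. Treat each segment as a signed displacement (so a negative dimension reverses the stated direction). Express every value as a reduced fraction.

Apply edit: d2 := 14/5
  d5 = d1 + d4 + d3*5 = 211/3
  d6 = d5*3 = 211
  d7 = d2*5 = 14
  d8 = d4 + d6 = 649/3
  d9 = d6/3 - d3*4 = 67/3
  d10 = d7/2 + d1 = 12
  d11 = d2 - d3*3 = -166/5
  d12 = d11/2 = -83/5
Walk from origin (0, 0):
  seg 1: up by d12 = -83/5 → (0, -83/5)
  seg 2: down by d1 = 5 → (0, -108/5)
  seg 3: down by d2 = 14/5 → (0, -122/5)
  seg 4: right by d11 = -166/5 → (-166/5, -122/5)
  seg 5: down by d3 = 12 → (-166/5, -182/5)

d5 = 211/3
d6 = 211
d7 = 14
d8 = 649/3
d9 = 67/3
d10 = 12
d11 = -166/5
d12 = -83/5
endpoint = (-166/5, -182/5)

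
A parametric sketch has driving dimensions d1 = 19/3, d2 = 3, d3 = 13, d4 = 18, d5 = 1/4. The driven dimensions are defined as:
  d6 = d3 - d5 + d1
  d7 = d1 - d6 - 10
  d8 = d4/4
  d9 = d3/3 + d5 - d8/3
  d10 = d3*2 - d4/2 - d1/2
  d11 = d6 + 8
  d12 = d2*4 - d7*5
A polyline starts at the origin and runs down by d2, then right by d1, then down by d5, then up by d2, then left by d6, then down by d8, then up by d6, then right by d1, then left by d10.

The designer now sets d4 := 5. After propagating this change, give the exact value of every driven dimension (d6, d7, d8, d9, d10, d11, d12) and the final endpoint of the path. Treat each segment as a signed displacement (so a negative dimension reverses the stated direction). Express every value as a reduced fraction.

Apply edit: d4 := 5
  d6 = d3 - d5 + d1 = 229/12
  d7 = d1 - d6 - 10 = -91/4
  d8 = d4/4 = 5/4
  d9 = d3/3 + d5 - d8/3 = 25/6
  d10 = d3*2 - d4/2 - d1/2 = 61/3
  d11 = d6 + 8 = 325/12
  d12 = d2*4 - d7*5 = 503/4
Walk from origin (0, 0):
  seg 1: down by d2 = 3 → (0, -3)
  seg 2: right by d1 = 19/3 → (19/3, -3)
  seg 3: down by d5 = 1/4 → (19/3, -13/4)
  seg 4: up by d2 = 3 → (19/3, -1/4)
  seg 5: left by d6 = 229/12 → (-51/4, -1/4)
  seg 6: down by d8 = 5/4 → (-51/4, -3/2)
  seg 7: up by d6 = 229/12 → (-51/4, 211/12)
  seg 8: right by d1 = 19/3 → (-77/12, 211/12)
  seg 9: left by d10 = 61/3 → (-107/4, 211/12)

d6 = 229/12
d7 = -91/4
d8 = 5/4
d9 = 25/6
d10 = 61/3
d11 = 325/12
d12 = 503/4
endpoint = (-107/4, 211/12)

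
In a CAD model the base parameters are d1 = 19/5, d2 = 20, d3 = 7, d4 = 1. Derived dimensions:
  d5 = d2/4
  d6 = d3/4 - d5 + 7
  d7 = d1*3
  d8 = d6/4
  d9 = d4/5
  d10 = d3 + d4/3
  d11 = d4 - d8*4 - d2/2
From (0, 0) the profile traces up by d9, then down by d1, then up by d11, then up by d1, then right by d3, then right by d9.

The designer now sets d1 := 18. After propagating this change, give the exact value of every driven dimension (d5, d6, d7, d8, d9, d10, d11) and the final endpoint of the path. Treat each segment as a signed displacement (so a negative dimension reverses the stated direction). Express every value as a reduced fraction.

d5 = 5
d6 = 15/4
d7 = 54
d8 = 15/16
d9 = 1/5
d10 = 22/3
d11 = -51/4
endpoint = (36/5, -251/20)

Apply edit: d1 := 18
  d5 = d2/4 = 5
  d6 = d3/4 - d5 + 7 = 15/4
  d7 = d1*3 = 54
  d8 = d6/4 = 15/16
  d9 = d4/5 = 1/5
  d10 = d3 + d4/3 = 22/3
  d11 = d4 - d8*4 - d2/2 = -51/4
Walk from origin (0, 0):
  seg 1: up by d9 = 1/5 → (0, 1/5)
  seg 2: down by d1 = 18 → (0, -89/5)
  seg 3: up by d11 = -51/4 → (0, -611/20)
  seg 4: up by d1 = 18 → (0, -251/20)
  seg 5: right by d3 = 7 → (7, -251/20)
  seg 6: right by d9 = 1/5 → (36/5, -251/20)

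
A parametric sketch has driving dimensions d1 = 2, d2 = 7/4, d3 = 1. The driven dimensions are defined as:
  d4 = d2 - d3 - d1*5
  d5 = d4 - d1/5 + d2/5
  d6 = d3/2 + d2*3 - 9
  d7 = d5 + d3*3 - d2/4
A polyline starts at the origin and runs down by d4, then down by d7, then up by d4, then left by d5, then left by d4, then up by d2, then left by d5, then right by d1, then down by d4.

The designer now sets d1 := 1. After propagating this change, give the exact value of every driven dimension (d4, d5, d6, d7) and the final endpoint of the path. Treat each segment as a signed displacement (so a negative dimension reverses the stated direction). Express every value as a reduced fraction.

Apply edit: d1 := 1
  d4 = d2 - d3 - d1*5 = -17/4
  d5 = d4 - d1/5 + d2/5 = -41/10
  d6 = d3/2 + d2*3 - 9 = -13/4
  d7 = d5 + d3*3 - d2/4 = -123/80
Walk from origin (0, 0):
  seg 1: down by d4 = -17/4 → (0, 17/4)
  seg 2: down by d7 = -123/80 → (0, 463/80)
  seg 3: up by d4 = -17/4 → (0, 123/80)
  seg 4: left by d5 = -41/10 → (41/10, 123/80)
  seg 5: left by d4 = -17/4 → (167/20, 123/80)
  seg 6: up by d2 = 7/4 → (167/20, 263/80)
  seg 7: left by d5 = -41/10 → (249/20, 263/80)
  seg 8: right by d1 = 1 → (269/20, 263/80)
  seg 9: down by d4 = -17/4 → (269/20, 603/80)

d4 = -17/4
d5 = -41/10
d6 = -13/4
d7 = -123/80
endpoint = (269/20, 603/80)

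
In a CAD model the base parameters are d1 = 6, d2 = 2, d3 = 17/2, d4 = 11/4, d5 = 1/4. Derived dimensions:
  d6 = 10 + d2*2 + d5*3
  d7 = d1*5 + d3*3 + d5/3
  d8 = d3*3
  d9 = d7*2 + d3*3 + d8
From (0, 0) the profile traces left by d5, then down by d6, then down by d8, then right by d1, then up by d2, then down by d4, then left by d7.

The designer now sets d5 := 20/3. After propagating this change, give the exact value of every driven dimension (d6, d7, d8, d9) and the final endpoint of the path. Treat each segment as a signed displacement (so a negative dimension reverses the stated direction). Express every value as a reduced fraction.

d6 = 34
d7 = 1039/18
d8 = 51/2
d9 = 1498/9
endpoint = (-1051/18, -241/4)

Apply edit: d5 := 20/3
  d6 = 10 + d2*2 + d5*3 = 34
  d7 = d1*5 + d3*3 + d5/3 = 1039/18
  d8 = d3*3 = 51/2
  d9 = d7*2 + d3*3 + d8 = 1498/9
Walk from origin (0, 0):
  seg 1: left by d5 = 20/3 → (-20/3, 0)
  seg 2: down by d6 = 34 → (-20/3, -34)
  seg 3: down by d8 = 51/2 → (-20/3, -119/2)
  seg 4: right by d1 = 6 → (-2/3, -119/2)
  seg 5: up by d2 = 2 → (-2/3, -115/2)
  seg 6: down by d4 = 11/4 → (-2/3, -241/4)
  seg 7: left by d7 = 1039/18 → (-1051/18, -241/4)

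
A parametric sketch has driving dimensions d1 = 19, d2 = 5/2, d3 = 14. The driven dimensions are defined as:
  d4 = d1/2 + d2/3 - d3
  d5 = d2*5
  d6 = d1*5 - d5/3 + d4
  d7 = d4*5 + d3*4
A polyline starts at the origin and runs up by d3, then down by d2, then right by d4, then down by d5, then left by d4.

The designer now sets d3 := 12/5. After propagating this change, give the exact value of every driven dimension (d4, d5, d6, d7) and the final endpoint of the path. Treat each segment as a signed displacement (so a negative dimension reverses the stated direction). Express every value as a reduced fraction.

d4 = 119/15
d5 = 25/2
d6 = 2963/30
d7 = 739/15
endpoint = (0, -63/5)

Apply edit: d3 := 12/5
  d4 = d1/2 + d2/3 - d3 = 119/15
  d5 = d2*5 = 25/2
  d6 = d1*5 - d5/3 + d4 = 2963/30
  d7 = d4*5 + d3*4 = 739/15
Walk from origin (0, 0):
  seg 1: up by d3 = 12/5 → (0, 12/5)
  seg 2: down by d2 = 5/2 → (0, -1/10)
  seg 3: right by d4 = 119/15 → (119/15, -1/10)
  seg 4: down by d5 = 25/2 → (119/15, -63/5)
  seg 5: left by d4 = 119/15 → (0, -63/5)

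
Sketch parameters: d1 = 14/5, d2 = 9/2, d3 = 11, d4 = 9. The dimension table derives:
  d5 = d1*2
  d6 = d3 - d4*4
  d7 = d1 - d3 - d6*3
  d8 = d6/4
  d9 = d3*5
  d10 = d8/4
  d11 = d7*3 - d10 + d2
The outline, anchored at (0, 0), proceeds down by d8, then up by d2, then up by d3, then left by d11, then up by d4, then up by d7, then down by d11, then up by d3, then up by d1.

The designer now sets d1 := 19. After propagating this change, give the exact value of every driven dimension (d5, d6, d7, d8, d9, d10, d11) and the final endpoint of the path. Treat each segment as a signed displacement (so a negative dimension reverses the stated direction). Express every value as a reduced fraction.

d5 = 38
d6 = -25
d7 = 83
d8 = -25/4
d9 = 55
d10 = -25/16
d11 = 4081/16
endpoint = (-4081/16, -1781/16)

Apply edit: d1 := 19
  d5 = d1*2 = 38
  d6 = d3 - d4*4 = -25
  d7 = d1 - d3 - d6*3 = 83
  d8 = d6/4 = -25/4
  d9 = d3*5 = 55
  d10 = d8/4 = -25/16
  d11 = d7*3 - d10 + d2 = 4081/16
Walk from origin (0, 0):
  seg 1: down by d8 = -25/4 → (0, 25/4)
  seg 2: up by d2 = 9/2 → (0, 43/4)
  seg 3: up by d3 = 11 → (0, 87/4)
  seg 4: left by d11 = 4081/16 → (-4081/16, 87/4)
  seg 5: up by d4 = 9 → (-4081/16, 123/4)
  seg 6: up by d7 = 83 → (-4081/16, 455/4)
  seg 7: down by d11 = 4081/16 → (-4081/16, -2261/16)
  seg 8: up by d3 = 11 → (-4081/16, -2085/16)
  seg 9: up by d1 = 19 → (-4081/16, -1781/16)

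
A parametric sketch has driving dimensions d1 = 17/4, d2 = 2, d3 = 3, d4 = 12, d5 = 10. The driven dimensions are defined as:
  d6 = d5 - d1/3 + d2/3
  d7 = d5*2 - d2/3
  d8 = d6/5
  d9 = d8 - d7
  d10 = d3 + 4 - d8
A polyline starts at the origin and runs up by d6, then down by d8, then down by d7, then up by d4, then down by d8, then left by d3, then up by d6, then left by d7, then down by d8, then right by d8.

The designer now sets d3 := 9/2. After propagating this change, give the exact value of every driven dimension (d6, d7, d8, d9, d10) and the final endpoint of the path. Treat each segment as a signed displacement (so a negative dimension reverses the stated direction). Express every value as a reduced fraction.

d6 = 37/4
d7 = 58/3
d8 = 37/20
d9 = -1049/60
d10 = 133/20
endpoint = (-1319/60, 337/60)

Apply edit: d3 := 9/2
  d6 = d5 - d1/3 + d2/3 = 37/4
  d7 = d5*2 - d2/3 = 58/3
  d8 = d6/5 = 37/20
  d9 = d8 - d7 = -1049/60
  d10 = d3 + 4 - d8 = 133/20
Walk from origin (0, 0):
  seg 1: up by d6 = 37/4 → (0, 37/4)
  seg 2: down by d8 = 37/20 → (0, 37/5)
  seg 3: down by d7 = 58/3 → (0, -179/15)
  seg 4: up by d4 = 12 → (0, 1/15)
  seg 5: down by d8 = 37/20 → (0, -107/60)
  seg 6: left by d3 = 9/2 → (-9/2, -107/60)
  seg 7: up by d6 = 37/4 → (-9/2, 112/15)
  seg 8: left by d7 = 58/3 → (-143/6, 112/15)
  seg 9: down by d8 = 37/20 → (-143/6, 337/60)
  seg 10: right by d8 = 37/20 → (-1319/60, 337/60)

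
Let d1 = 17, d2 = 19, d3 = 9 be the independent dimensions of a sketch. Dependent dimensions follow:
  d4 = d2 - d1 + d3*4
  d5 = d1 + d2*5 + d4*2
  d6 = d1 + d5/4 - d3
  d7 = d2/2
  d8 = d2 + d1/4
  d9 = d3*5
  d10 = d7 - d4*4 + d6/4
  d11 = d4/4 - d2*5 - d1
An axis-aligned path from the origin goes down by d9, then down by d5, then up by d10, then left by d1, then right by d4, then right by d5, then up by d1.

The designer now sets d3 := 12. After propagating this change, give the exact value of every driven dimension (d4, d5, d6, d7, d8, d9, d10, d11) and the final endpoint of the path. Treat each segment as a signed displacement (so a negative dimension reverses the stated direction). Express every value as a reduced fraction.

Apply edit: d3 := 12
  d4 = d2 - d1 + d3*4 = 50
  d5 = d1 + d2*5 + d4*2 = 212
  d6 = d1 + d5/4 - d3 = 58
  d7 = d2/2 = 19/2
  d8 = d2 + d1/4 = 93/4
  d9 = d3*5 = 60
  d10 = d7 - d4*4 + d6/4 = -176
  d11 = d4/4 - d2*5 - d1 = -199/2
Walk from origin (0, 0):
  seg 1: down by d9 = 60 → (0, -60)
  seg 2: down by d5 = 212 → (0, -272)
  seg 3: up by d10 = -176 → (0, -448)
  seg 4: left by d1 = 17 → (-17, -448)
  seg 5: right by d4 = 50 → (33, -448)
  seg 6: right by d5 = 212 → (245, -448)
  seg 7: up by d1 = 17 → (245, -431)

d4 = 50
d5 = 212
d6 = 58
d7 = 19/2
d8 = 93/4
d9 = 60
d10 = -176
d11 = -199/2
endpoint = (245, -431)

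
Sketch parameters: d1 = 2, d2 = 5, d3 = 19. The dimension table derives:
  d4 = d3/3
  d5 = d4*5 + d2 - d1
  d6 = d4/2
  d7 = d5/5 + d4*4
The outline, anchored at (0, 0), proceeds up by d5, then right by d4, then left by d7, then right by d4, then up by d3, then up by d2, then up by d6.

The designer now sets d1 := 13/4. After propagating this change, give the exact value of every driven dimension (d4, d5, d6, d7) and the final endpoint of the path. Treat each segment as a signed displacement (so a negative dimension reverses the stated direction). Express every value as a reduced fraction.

Apply edit: d1 := 13/4
  d4 = d3/3 = 19/3
  d5 = d4*5 + d2 - d1 = 401/12
  d6 = d4/2 = 19/6
  d7 = d5/5 + d4*4 = 1921/60
Walk from origin (0, 0):
  seg 1: up by d5 = 401/12 → (0, 401/12)
  seg 2: right by d4 = 19/3 → (19/3, 401/12)
  seg 3: left by d7 = 1921/60 → (-1541/60, 401/12)
  seg 4: right by d4 = 19/3 → (-387/20, 401/12)
  seg 5: up by d3 = 19 → (-387/20, 629/12)
  seg 6: up by d2 = 5 → (-387/20, 689/12)
  seg 7: up by d6 = 19/6 → (-387/20, 727/12)

d4 = 19/3
d5 = 401/12
d6 = 19/6
d7 = 1921/60
endpoint = (-387/20, 727/12)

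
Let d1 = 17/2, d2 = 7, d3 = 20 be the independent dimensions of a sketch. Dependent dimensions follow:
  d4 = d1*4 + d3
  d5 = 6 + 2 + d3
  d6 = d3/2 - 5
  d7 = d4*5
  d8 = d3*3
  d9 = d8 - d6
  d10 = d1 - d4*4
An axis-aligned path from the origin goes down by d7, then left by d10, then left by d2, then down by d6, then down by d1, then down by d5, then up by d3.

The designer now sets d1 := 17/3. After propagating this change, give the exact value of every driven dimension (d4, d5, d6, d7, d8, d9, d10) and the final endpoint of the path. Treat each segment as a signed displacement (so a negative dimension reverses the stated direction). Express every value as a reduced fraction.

Apply edit: d1 := 17/3
  d4 = d1*4 + d3 = 128/3
  d5 = 6 + 2 + d3 = 28
  d6 = d3/2 - 5 = 5
  d7 = d4*5 = 640/3
  d8 = d3*3 = 60
  d9 = d8 - d6 = 55
  d10 = d1 - d4*4 = -165
Walk from origin (0, 0):
  seg 1: down by d7 = 640/3 → (0, -640/3)
  seg 2: left by d10 = -165 → (165, -640/3)
  seg 3: left by d2 = 7 → (158, -640/3)
  seg 4: down by d6 = 5 → (158, -655/3)
  seg 5: down by d1 = 17/3 → (158, -224)
  seg 6: down by d5 = 28 → (158, -252)
  seg 7: up by d3 = 20 → (158, -232)

d4 = 128/3
d5 = 28
d6 = 5
d7 = 640/3
d8 = 60
d9 = 55
d10 = -165
endpoint = (158, -232)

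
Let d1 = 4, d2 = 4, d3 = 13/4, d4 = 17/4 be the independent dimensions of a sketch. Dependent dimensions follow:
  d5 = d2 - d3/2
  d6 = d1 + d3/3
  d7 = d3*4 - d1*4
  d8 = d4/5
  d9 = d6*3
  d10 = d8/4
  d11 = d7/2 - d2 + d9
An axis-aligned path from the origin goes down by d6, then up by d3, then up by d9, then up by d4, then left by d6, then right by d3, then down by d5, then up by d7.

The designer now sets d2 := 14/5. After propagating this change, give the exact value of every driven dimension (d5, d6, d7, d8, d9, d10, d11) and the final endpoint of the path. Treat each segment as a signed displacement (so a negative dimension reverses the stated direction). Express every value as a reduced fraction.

d5 = 47/40
d6 = 61/12
d7 = -3
d8 = 17/20
d9 = 61/4
d10 = 17/80
d11 = 219/20
endpoint = (-11/6, 1619/120)

Apply edit: d2 := 14/5
  d5 = d2 - d3/2 = 47/40
  d6 = d1 + d3/3 = 61/12
  d7 = d3*4 - d1*4 = -3
  d8 = d4/5 = 17/20
  d9 = d6*3 = 61/4
  d10 = d8/4 = 17/80
  d11 = d7/2 - d2 + d9 = 219/20
Walk from origin (0, 0):
  seg 1: down by d6 = 61/12 → (0, -61/12)
  seg 2: up by d3 = 13/4 → (0, -11/6)
  seg 3: up by d9 = 61/4 → (0, 161/12)
  seg 4: up by d4 = 17/4 → (0, 53/3)
  seg 5: left by d6 = 61/12 → (-61/12, 53/3)
  seg 6: right by d3 = 13/4 → (-11/6, 53/3)
  seg 7: down by d5 = 47/40 → (-11/6, 1979/120)
  seg 8: up by d7 = -3 → (-11/6, 1619/120)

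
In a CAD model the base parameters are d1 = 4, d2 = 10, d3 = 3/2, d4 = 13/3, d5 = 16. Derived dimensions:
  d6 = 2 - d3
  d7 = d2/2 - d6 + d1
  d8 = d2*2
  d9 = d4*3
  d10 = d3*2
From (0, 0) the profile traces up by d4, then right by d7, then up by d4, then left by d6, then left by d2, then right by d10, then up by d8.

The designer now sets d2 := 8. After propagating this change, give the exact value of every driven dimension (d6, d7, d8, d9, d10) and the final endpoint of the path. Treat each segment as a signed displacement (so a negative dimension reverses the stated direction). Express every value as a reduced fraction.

Apply edit: d2 := 8
  d6 = 2 - d3 = 1/2
  d7 = d2/2 - d6 + d1 = 15/2
  d8 = d2*2 = 16
  d9 = d4*3 = 13
  d10 = d3*2 = 3
Walk from origin (0, 0):
  seg 1: up by d4 = 13/3 → (0, 13/3)
  seg 2: right by d7 = 15/2 → (15/2, 13/3)
  seg 3: up by d4 = 13/3 → (15/2, 26/3)
  seg 4: left by d6 = 1/2 → (7, 26/3)
  seg 5: left by d2 = 8 → (-1, 26/3)
  seg 6: right by d10 = 3 → (2, 26/3)
  seg 7: up by d8 = 16 → (2, 74/3)

d6 = 1/2
d7 = 15/2
d8 = 16
d9 = 13
d10 = 3
endpoint = (2, 74/3)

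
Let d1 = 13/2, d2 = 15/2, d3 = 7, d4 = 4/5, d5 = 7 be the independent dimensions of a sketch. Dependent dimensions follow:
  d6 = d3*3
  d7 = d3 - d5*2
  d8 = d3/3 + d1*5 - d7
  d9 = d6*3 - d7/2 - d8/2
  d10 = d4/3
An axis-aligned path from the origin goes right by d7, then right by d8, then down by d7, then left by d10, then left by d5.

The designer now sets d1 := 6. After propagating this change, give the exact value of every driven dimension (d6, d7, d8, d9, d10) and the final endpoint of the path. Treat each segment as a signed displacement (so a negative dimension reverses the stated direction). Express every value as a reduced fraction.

d6 = 21
d7 = -7
d8 = 118/3
d9 = 281/6
d10 = 4/15
endpoint = (376/15, 7)

Apply edit: d1 := 6
  d6 = d3*3 = 21
  d7 = d3 - d5*2 = -7
  d8 = d3/3 + d1*5 - d7 = 118/3
  d9 = d6*3 - d7/2 - d8/2 = 281/6
  d10 = d4/3 = 4/15
Walk from origin (0, 0):
  seg 1: right by d7 = -7 → (-7, 0)
  seg 2: right by d8 = 118/3 → (97/3, 0)
  seg 3: down by d7 = -7 → (97/3, 7)
  seg 4: left by d10 = 4/15 → (481/15, 7)
  seg 5: left by d5 = 7 → (376/15, 7)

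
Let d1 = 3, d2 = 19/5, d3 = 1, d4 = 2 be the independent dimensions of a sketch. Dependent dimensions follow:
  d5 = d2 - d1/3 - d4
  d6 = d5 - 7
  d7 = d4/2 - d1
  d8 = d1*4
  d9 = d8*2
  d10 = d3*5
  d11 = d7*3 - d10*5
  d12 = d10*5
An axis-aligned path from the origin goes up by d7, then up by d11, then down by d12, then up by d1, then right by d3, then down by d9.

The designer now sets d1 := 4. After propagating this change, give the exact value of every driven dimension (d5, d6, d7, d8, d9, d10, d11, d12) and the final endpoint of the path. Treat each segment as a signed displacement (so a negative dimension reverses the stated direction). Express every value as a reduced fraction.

d5 = 7/15
d6 = -98/15
d7 = -3
d8 = 16
d9 = 32
d10 = 5
d11 = -34
d12 = 25
endpoint = (1, -90)

Apply edit: d1 := 4
  d5 = d2 - d1/3 - d4 = 7/15
  d6 = d5 - 7 = -98/15
  d7 = d4/2 - d1 = -3
  d8 = d1*4 = 16
  d9 = d8*2 = 32
  d10 = d3*5 = 5
  d11 = d7*3 - d10*5 = -34
  d12 = d10*5 = 25
Walk from origin (0, 0):
  seg 1: up by d7 = -3 → (0, -3)
  seg 2: up by d11 = -34 → (0, -37)
  seg 3: down by d12 = 25 → (0, -62)
  seg 4: up by d1 = 4 → (0, -58)
  seg 5: right by d3 = 1 → (1, -58)
  seg 6: down by d9 = 32 → (1, -90)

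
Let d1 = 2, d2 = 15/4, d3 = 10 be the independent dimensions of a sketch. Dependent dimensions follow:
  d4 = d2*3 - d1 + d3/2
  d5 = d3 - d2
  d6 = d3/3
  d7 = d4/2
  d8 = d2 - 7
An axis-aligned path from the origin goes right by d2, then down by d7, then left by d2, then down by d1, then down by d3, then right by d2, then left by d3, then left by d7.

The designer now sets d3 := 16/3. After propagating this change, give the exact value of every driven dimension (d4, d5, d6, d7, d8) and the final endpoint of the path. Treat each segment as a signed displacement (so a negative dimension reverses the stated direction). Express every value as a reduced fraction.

d4 = 143/12
d5 = 19/12
d6 = 16/9
d7 = 143/24
d8 = -13/4
endpoint = (-181/24, -319/24)

Apply edit: d3 := 16/3
  d4 = d2*3 - d1 + d3/2 = 143/12
  d5 = d3 - d2 = 19/12
  d6 = d3/3 = 16/9
  d7 = d4/2 = 143/24
  d8 = d2 - 7 = -13/4
Walk from origin (0, 0):
  seg 1: right by d2 = 15/4 → (15/4, 0)
  seg 2: down by d7 = 143/24 → (15/4, -143/24)
  seg 3: left by d2 = 15/4 → (0, -143/24)
  seg 4: down by d1 = 2 → (0, -191/24)
  seg 5: down by d3 = 16/3 → (0, -319/24)
  seg 6: right by d2 = 15/4 → (15/4, -319/24)
  seg 7: left by d3 = 16/3 → (-19/12, -319/24)
  seg 8: left by d7 = 143/24 → (-181/24, -319/24)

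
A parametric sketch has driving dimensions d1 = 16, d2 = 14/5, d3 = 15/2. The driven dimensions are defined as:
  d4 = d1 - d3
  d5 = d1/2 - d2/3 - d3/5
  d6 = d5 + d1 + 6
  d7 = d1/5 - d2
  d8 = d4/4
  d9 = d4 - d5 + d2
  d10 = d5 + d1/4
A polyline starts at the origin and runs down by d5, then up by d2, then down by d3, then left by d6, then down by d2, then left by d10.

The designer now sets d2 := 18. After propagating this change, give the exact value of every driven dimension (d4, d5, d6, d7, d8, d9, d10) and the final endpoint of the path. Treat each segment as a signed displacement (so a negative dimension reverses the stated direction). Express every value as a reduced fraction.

Apply edit: d2 := 18
  d4 = d1 - d3 = 17/2
  d5 = d1/2 - d2/3 - d3/5 = 1/2
  d6 = d5 + d1 + 6 = 45/2
  d7 = d1/5 - d2 = -74/5
  d8 = d4/4 = 17/8
  d9 = d4 - d5 + d2 = 26
  d10 = d5 + d1/4 = 9/2
Walk from origin (0, 0):
  seg 1: down by d5 = 1/2 → (0, -1/2)
  seg 2: up by d2 = 18 → (0, 35/2)
  seg 3: down by d3 = 15/2 → (0, 10)
  seg 4: left by d6 = 45/2 → (-45/2, 10)
  seg 5: down by d2 = 18 → (-45/2, -8)
  seg 6: left by d10 = 9/2 → (-27, -8)

d4 = 17/2
d5 = 1/2
d6 = 45/2
d7 = -74/5
d8 = 17/8
d9 = 26
d10 = 9/2
endpoint = (-27, -8)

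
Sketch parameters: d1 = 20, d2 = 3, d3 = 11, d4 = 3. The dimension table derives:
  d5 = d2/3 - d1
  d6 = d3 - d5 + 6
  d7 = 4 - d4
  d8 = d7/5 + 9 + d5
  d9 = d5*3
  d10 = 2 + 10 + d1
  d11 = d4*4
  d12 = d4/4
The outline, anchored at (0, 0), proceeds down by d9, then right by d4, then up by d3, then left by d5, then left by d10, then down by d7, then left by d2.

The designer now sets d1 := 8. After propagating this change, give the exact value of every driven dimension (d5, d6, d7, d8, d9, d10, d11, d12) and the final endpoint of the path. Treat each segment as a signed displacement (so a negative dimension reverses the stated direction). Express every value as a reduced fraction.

Apply edit: d1 := 8
  d5 = d2/3 - d1 = -7
  d6 = d3 - d5 + 6 = 24
  d7 = 4 - d4 = 1
  d8 = d7/5 + 9 + d5 = 11/5
  d9 = d5*3 = -21
  d10 = 2 + 10 + d1 = 20
  d11 = d4*4 = 12
  d12 = d4/4 = 3/4
Walk from origin (0, 0):
  seg 1: down by d9 = -21 → (0, 21)
  seg 2: right by d4 = 3 → (3, 21)
  seg 3: up by d3 = 11 → (3, 32)
  seg 4: left by d5 = -7 → (10, 32)
  seg 5: left by d10 = 20 → (-10, 32)
  seg 6: down by d7 = 1 → (-10, 31)
  seg 7: left by d2 = 3 → (-13, 31)

d5 = -7
d6 = 24
d7 = 1
d8 = 11/5
d9 = -21
d10 = 20
d11 = 12
d12 = 3/4
endpoint = (-13, 31)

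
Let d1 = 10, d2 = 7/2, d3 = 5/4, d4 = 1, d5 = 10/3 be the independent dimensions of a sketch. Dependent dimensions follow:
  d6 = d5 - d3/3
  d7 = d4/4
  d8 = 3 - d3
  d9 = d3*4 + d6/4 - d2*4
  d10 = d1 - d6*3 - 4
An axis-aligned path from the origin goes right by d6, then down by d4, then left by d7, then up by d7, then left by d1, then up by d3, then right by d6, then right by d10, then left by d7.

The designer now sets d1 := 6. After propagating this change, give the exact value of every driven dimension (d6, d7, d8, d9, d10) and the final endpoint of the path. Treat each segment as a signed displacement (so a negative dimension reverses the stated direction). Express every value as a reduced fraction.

Apply edit: d1 := 6
  d6 = d5 - d3/3 = 35/12
  d7 = d4/4 = 1/4
  d8 = 3 - d3 = 7/4
  d9 = d3*4 + d6/4 - d2*4 = -397/48
  d10 = d1 - d6*3 - 4 = -27/4
Walk from origin (0, 0):
  seg 1: right by d6 = 35/12 → (35/12, 0)
  seg 2: down by d4 = 1 → (35/12, -1)
  seg 3: left by d7 = 1/4 → (8/3, -1)
  seg 4: up by d7 = 1/4 → (8/3, -3/4)
  seg 5: left by d1 = 6 → (-10/3, -3/4)
  seg 6: up by d3 = 5/4 → (-10/3, 1/2)
  seg 7: right by d6 = 35/12 → (-5/12, 1/2)
  seg 8: right by d10 = -27/4 → (-43/6, 1/2)
  seg 9: left by d7 = 1/4 → (-89/12, 1/2)

d6 = 35/12
d7 = 1/4
d8 = 7/4
d9 = -397/48
d10 = -27/4
endpoint = (-89/12, 1/2)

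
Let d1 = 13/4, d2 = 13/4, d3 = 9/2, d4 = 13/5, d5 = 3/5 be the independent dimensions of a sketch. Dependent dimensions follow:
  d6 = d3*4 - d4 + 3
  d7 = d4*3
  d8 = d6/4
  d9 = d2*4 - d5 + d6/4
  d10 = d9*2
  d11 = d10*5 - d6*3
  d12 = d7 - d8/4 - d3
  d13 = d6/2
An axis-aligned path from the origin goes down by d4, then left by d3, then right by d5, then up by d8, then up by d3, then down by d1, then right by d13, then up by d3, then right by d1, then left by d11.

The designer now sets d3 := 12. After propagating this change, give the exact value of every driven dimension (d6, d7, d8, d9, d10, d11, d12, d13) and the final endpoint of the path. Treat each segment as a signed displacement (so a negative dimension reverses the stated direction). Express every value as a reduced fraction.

Apply edit: d3 := 12
  d6 = d3*4 - d4 + 3 = 242/5
  d7 = d4*3 = 39/5
  d8 = d6/4 = 121/10
  d9 = d2*4 - d5 + d6/4 = 49/2
  d10 = d9*2 = 49
  d11 = d10*5 - d6*3 = 499/5
  d12 = d7 - d8/4 - d3 = -289/40
  d13 = d6/2 = 121/5
Walk from origin (0, 0):
  seg 1: down by d4 = 13/5 → (0, -13/5)
  seg 2: left by d3 = 12 → (-12, -13/5)
  seg 3: right by d5 = 3/5 → (-57/5, -13/5)
  seg 4: up by d8 = 121/10 → (-57/5, 19/2)
  seg 5: up by d3 = 12 → (-57/5, 43/2)
  seg 6: down by d1 = 13/4 → (-57/5, 73/4)
  seg 7: right by d13 = 121/5 → (64/5, 73/4)
  seg 8: up by d3 = 12 → (64/5, 121/4)
  seg 9: right by d1 = 13/4 → (321/20, 121/4)
  seg 10: left by d11 = 499/5 → (-335/4, 121/4)

d6 = 242/5
d7 = 39/5
d8 = 121/10
d9 = 49/2
d10 = 49
d11 = 499/5
d12 = -289/40
d13 = 121/5
endpoint = (-335/4, 121/4)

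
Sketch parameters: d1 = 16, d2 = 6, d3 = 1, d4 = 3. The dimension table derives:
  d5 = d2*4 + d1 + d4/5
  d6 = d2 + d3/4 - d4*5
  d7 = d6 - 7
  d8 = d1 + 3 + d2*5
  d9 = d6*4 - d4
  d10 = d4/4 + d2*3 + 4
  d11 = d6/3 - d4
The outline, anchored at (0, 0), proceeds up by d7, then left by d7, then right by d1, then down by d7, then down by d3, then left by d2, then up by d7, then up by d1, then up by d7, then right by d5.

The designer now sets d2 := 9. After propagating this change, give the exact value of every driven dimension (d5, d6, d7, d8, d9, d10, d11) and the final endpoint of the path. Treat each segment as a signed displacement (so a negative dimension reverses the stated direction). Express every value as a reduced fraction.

Apply edit: d2 := 9
  d5 = d2*4 + d1 + d4/5 = 263/5
  d6 = d2 + d3/4 - d4*5 = -23/4
  d7 = d6 - 7 = -51/4
  d8 = d1 + 3 + d2*5 = 64
  d9 = d6*4 - d4 = -26
  d10 = d4/4 + d2*3 + 4 = 127/4
  d11 = d6/3 - d4 = -59/12
Walk from origin (0, 0):
  seg 1: up by d7 = -51/4 → (0, -51/4)
  seg 2: left by d7 = -51/4 → (51/4, -51/4)
  seg 3: right by d1 = 16 → (115/4, -51/4)
  seg 4: down by d7 = -51/4 → (115/4, 0)
  seg 5: down by d3 = 1 → (115/4, -1)
  seg 6: left by d2 = 9 → (79/4, -1)
  seg 7: up by d7 = -51/4 → (79/4, -55/4)
  seg 8: up by d1 = 16 → (79/4, 9/4)
  seg 9: up by d7 = -51/4 → (79/4, -21/2)
  seg 10: right by d5 = 263/5 → (1447/20, -21/2)

d5 = 263/5
d6 = -23/4
d7 = -51/4
d8 = 64
d9 = -26
d10 = 127/4
d11 = -59/12
endpoint = (1447/20, -21/2)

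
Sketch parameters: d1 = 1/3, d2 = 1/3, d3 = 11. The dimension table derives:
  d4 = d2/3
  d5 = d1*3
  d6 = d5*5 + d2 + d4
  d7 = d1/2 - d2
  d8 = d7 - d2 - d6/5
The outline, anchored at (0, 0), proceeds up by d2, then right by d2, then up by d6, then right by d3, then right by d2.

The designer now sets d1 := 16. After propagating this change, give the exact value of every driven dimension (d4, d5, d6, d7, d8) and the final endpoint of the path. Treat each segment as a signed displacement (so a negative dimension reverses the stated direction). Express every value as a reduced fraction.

d4 = 1/9
d5 = 48
d6 = 2164/9
d7 = 23/3
d8 = -1834/45
endpoint = (35/3, 2167/9)

Apply edit: d1 := 16
  d4 = d2/3 = 1/9
  d5 = d1*3 = 48
  d6 = d5*5 + d2 + d4 = 2164/9
  d7 = d1/2 - d2 = 23/3
  d8 = d7 - d2 - d6/5 = -1834/45
Walk from origin (0, 0):
  seg 1: up by d2 = 1/3 → (0, 1/3)
  seg 2: right by d2 = 1/3 → (1/3, 1/3)
  seg 3: up by d6 = 2164/9 → (1/3, 2167/9)
  seg 4: right by d3 = 11 → (34/3, 2167/9)
  seg 5: right by d2 = 1/3 → (35/3, 2167/9)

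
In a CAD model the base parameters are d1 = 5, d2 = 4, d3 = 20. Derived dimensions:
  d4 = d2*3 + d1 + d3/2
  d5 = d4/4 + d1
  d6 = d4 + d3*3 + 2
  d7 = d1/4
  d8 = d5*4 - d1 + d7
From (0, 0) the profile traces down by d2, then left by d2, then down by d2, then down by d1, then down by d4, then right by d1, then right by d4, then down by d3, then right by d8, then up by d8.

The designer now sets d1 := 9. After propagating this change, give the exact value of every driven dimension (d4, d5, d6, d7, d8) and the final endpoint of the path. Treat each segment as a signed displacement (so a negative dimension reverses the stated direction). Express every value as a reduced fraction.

Apply edit: d1 := 9
  d4 = d2*3 + d1 + d3/2 = 31
  d5 = d4/4 + d1 = 67/4
  d6 = d4 + d3*3 + 2 = 93
  d7 = d1/4 = 9/4
  d8 = d5*4 - d1 + d7 = 241/4
Walk from origin (0, 0):
  seg 1: down by d2 = 4 → (0, -4)
  seg 2: left by d2 = 4 → (-4, -4)
  seg 3: down by d2 = 4 → (-4, -8)
  seg 4: down by d1 = 9 → (-4, -17)
  seg 5: down by d4 = 31 → (-4, -48)
  seg 6: right by d1 = 9 → (5, -48)
  seg 7: right by d4 = 31 → (36, -48)
  seg 8: down by d3 = 20 → (36, -68)
  seg 9: right by d8 = 241/4 → (385/4, -68)
  seg 10: up by d8 = 241/4 → (385/4, -31/4)

d4 = 31
d5 = 67/4
d6 = 93
d7 = 9/4
d8 = 241/4
endpoint = (385/4, -31/4)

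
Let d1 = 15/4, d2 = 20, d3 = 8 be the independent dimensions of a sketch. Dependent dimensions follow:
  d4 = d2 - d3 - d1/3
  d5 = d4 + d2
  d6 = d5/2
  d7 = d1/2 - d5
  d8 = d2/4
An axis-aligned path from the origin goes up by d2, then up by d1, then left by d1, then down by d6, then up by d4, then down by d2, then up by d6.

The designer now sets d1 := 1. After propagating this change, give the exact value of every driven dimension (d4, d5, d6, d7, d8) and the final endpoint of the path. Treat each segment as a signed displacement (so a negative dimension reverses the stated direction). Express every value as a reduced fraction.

Apply edit: d1 := 1
  d4 = d2 - d3 - d1/3 = 35/3
  d5 = d4 + d2 = 95/3
  d6 = d5/2 = 95/6
  d7 = d1/2 - d5 = -187/6
  d8 = d2/4 = 5
Walk from origin (0, 0):
  seg 1: up by d2 = 20 → (0, 20)
  seg 2: up by d1 = 1 → (0, 21)
  seg 3: left by d1 = 1 → (-1, 21)
  seg 4: down by d6 = 95/6 → (-1, 31/6)
  seg 5: up by d4 = 35/3 → (-1, 101/6)
  seg 6: down by d2 = 20 → (-1, -19/6)
  seg 7: up by d6 = 95/6 → (-1, 38/3)

d4 = 35/3
d5 = 95/3
d6 = 95/6
d7 = -187/6
d8 = 5
endpoint = (-1, 38/3)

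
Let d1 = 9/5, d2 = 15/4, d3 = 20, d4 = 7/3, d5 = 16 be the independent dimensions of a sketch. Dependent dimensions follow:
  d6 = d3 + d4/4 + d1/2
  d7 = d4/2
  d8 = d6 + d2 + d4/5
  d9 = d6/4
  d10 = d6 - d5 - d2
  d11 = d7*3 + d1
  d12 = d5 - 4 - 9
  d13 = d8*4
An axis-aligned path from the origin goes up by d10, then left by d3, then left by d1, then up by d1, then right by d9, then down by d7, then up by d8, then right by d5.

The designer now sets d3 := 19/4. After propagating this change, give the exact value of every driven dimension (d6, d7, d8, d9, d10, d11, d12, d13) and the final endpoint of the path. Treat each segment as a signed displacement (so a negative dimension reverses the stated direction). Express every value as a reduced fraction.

d6 = 187/30
d7 = 7/6
d8 = 209/20
d9 = 187/120
d10 = -811/60
d11 = 53/10
d12 = 3
d13 = 209/5
endpoint = (1321/120, -73/30)

Apply edit: d3 := 19/4
  d6 = d3 + d4/4 + d1/2 = 187/30
  d7 = d4/2 = 7/6
  d8 = d6 + d2 + d4/5 = 209/20
  d9 = d6/4 = 187/120
  d10 = d6 - d5 - d2 = -811/60
  d11 = d7*3 + d1 = 53/10
  d12 = d5 - 4 - 9 = 3
  d13 = d8*4 = 209/5
Walk from origin (0, 0):
  seg 1: up by d10 = -811/60 → (0, -811/60)
  seg 2: left by d3 = 19/4 → (-19/4, -811/60)
  seg 3: left by d1 = 9/5 → (-131/20, -811/60)
  seg 4: up by d1 = 9/5 → (-131/20, -703/60)
  seg 5: right by d9 = 187/120 → (-599/120, -703/60)
  seg 6: down by d7 = 7/6 → (-599/120, -773/60)
  seg 7: up by d8 = 209/20 → (-599/120, -73/30)
  seg 8: right by d5 = 16 → (1321/120, -73/30)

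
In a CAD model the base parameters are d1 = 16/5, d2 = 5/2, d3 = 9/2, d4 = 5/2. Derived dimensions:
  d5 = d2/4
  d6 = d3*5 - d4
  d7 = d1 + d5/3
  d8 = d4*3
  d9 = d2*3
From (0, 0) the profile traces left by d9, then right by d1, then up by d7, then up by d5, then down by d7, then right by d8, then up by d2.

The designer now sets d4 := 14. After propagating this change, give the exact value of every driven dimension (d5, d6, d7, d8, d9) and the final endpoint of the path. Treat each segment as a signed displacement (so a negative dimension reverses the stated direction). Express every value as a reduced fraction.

Apply edit: d4 := 14
  d5 = d2/4 = 5/8
  d6 = d3*5 - d4 = 17/2
  d7 = d1 + d5/3 = 409/120
  d8 = d4*3 = 42
  d9 = d2*3 = 15/2
Walk from origin (0, 0):
  seg 1: left by d9 = 15/2 → (-15/2, 0)
  seg 2: right by d1 = 16/5 → (-43/10, 0)
  seg 3: up by d7 = 409/120 → (-43/10, 409/120)
  seg 4: up by d5 = 5/8 → (-43/10, 121/30)
  seg 5: down by d7 = 409/120 → (-43/10, 5/8)
  seg 6: right by d8 = 42 → (377/10, 5/8)
  seg 7: up by d2 = 5/2 → (377/10, 25/8)

d5 = 5/8
d6 = 17/2
d7 = 409/120
d8 = 42
d9 = 15/2
endpoint = (377/10, 25/8)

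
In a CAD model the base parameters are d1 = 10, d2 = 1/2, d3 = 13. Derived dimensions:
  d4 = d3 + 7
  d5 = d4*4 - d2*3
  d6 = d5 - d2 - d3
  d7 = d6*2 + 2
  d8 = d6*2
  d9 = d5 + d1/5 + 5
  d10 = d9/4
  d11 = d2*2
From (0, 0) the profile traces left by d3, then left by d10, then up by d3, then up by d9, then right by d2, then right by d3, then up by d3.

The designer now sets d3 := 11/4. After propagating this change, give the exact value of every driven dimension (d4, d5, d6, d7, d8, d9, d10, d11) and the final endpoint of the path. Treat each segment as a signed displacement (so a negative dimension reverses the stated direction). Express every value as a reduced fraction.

d4 = 39/4
d5 = 75/2
d6 = 137/4
d7 = 141/2
d8 = 137/2
d9 = 89/2
d10 = 89/8
d11 = 1
endpoint = (-85/8, 50)

Apply edit: d3 := 11/4
  d4 = d3 + 7 = 39/4
  d5 = d4*4 - d2*3 = 75/2
  d6 = d5 - d2 - d3 = 137/4
  d7 = d6*2 + 2 = 141/2
  d8 = d6*2 = 137/2
  d9 = d5 + d1/5 + 5 = 89/2
  d10 = d9/4 = 89/8
  d11 = d2*2 = 1
Walk from origin (0, 0):
  seg 1: left by d3 = 11/4 → (-11/4, 0)
  seg 2: left by d10 = 89/8 → (-111/8, 0)
  seg 3: up by d3 = 11/4 → (-111/8, 11/4)
  seg 4: up by d9 = 89/2 → (-111/8, 189/4)
  seg 5: right by d2 = 1/2 → (-107/8, 189/4)
  seg 6: right by d3 = 11/4 → (-85/8, 189/4)
  seg 7: up by d3 = 11/4 → (-85/8, 50)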